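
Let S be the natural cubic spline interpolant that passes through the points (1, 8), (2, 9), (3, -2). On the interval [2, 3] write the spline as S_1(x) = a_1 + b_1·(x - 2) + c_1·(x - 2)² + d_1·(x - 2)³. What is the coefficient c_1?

-9

Put σ_i = S'' at the i-th knot. Here h = (1, 1) and Δ = (1, -11), so the interior equations h_(i-1)·σ_(i-1) + 2(h_(i-1)+h_i)·σ_i + h_i·σ_(i+1) = 6(Δ_i − Δ_(i-1)) read
  1·σ_0 + 4·σ_1 + 1·σ_2 = 6(Δ_1 - Δ_0) = -72
Natural end conditions: σ_0 = σ_2 = 0.
Hence σ_0 = 0, σ_1 = -18, σ_2 = 0.
On [2, 3], with S_1(x) = a_1 + b_1·(x - 2) + c_1·(x - 2)² + d_1·(x - 2)³: c_1 = σ_1/2 = -9, d_1 = (σ_2 - σ_1)/(6h_1) = 3, b_1 = Δ_1 - h_1(2σ_1 + σ_2)/6 = -5.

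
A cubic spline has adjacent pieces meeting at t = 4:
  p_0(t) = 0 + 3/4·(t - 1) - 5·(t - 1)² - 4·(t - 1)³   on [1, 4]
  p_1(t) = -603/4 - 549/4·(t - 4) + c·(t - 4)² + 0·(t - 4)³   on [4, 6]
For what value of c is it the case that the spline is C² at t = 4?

-41

p_0''(t) = -10 - 24·(t - 1), so p_0''(4) = -82. On the right, p_1''(4) = 2c, so c = -41.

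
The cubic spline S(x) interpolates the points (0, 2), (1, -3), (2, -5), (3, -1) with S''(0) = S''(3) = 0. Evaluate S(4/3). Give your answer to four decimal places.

Let σ_i = S''(x_i). Step sizes h_i = 1, 1, 1; slopes of the chords Δ_i = (y_(i+1) - y_i)/h_i = -5, -2, 4.
  1·σ_0 + 4·σ_1 + 1·σ_2 = 6(Δ_1 - Δ_0) = 18
  1·σ_1 + 4·σ_2 + 1·σ_3 = 6(Δ_2 - Δ_1) = 36
Natural end conditions: σ_0 = σ_3 = 0.
Forward elimination and back-substitution give σ_0 = 0, σ_1 = 12/5, σ_2 = 42/5, σ_3 = 0.
On [1, 2], S(x) = -3 - 21/5·(x - 1) + 6/5·(x - 1)² + 1·(x - 1)³.
With (x - 1) = 1/3: S(4/3) = -571/135.

-4.2296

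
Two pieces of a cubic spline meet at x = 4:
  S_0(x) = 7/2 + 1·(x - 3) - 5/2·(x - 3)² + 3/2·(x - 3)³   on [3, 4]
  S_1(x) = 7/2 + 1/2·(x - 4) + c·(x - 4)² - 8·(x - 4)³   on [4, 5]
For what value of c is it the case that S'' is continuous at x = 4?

S_0''(x) = -5 + 9·(x - 3), so S_0''(4) = 4. On the right, S_1''(4) = 2c, so c = 2.

2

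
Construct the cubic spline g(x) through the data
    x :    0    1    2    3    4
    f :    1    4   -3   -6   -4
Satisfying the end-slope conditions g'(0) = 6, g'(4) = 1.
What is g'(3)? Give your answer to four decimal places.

With σ_i denoting the second derivative at x_i, h_i = 1, 1, 1, 1, and Δ_i = (y_(i+1) − y_i)/h_i = 3, -7, -3, 2:
  1·σ_0 + 4·σ_1 + 1·σ_2 = 6(Δ_1 - Δ_0) = -60
  1·σ_1 + 4·σ_2 + 1·σ_3 = 6(Δ_2 - Δ_1) = 24
  1·σ_2 + 4·σ_3 + 1·σ_4 = 6(Δ_3 - Δ_2) = 30
Clamped end conditions give two more equations: 2h_0·σ_0 + h_0·σ_1 = 6(Δ_0 - g'(0)) = -18 and h_3·σ_3 + 2h_3·σ_4 = 6(g'(4) - Δ_3) = -6.
Solving the tridiagonal system: σ_0 = -1/2, σ_1 = -17, σ_2 = 17/2, σ_3 = 7, σ_4 = -13/2.
On [3, 4], g'(x) = b_3 + 2c_3·(x - 3) + 3d_3·(x - 3)² with b_3 = Δ_3 - h_3(2σ_3 + σ_4)/6 = 3/4, c_3 = σ_3/2 = 7/2, d_3 = (σ_4 - σ_3)/(6h_3) = -9/4. So g'(3) = 3/4.

0.7500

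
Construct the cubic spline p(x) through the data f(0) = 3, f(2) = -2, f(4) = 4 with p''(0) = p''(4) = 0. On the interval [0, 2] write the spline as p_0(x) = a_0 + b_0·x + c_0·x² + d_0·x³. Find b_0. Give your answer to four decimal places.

With σ_i denoting the second derivative at x_i, h_i = 2, 2, and Δ_i = (y_(i+1) − y_i)/h_i = -5/2, 3:
  2·σ_0 + 8·σ_1 + 2·σ_2 = 6(Δ_1 - Δ_0) = 33
Natural end conditions: σ_0 = σ_2 = 0.
Solving the tridiagonal system: σ_0 = 0, σ_1 = 33/8, σ_2 = 0.
On [0, 2], with p_0(x) = a_0 + b_0·x + c_0·x² + d_0·x³: c_0 = σ_0/2 = 0, d_0 = (σ_1 - σ_0)/(6h_0) = 11/32, b_0 = Δ_0 - h_0(2σ_0 + σ_1)/6 = -31/8.

-3.8750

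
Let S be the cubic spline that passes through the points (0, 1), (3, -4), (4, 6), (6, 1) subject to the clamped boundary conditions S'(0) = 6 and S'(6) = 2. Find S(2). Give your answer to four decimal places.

Put m_i = S'' at the i-th knot. Here h = (3, 1, 2) and Δ = (-5/3, 10, -5/2), so the interior equations h_(i-1)·m_(i-1) + 2(h_(i-1)+h_i)·m_i + h_i·m_(i+1) = 6(Δ_i − Δ_(i-1)) read
  3·m_0 + 8·m_1 + 1·m_2 = 6(Δ_1 - Δ_0) = 70
  1·m_1 + 6·m_2 + 2·m_3 = 6(Δ_2 - Δ_1) = -75
Clamped end conditions give two more equations: 2h_0·m_0 + h_0·m_1 = 6(Δ_0 - S'(0)) = -46 and h_2·m_2 + 2h_2·m_3 = 6(S'(6) - Δ_2) = 27.
Solving the tridiagonal system: m_0 = -691/42, m_1 = 123/7, m_2 = -297/14, m_3 = 243/14.
On [0, 3], S(x) = 1 + 6·x - 691/84·x² + 1429/756·x³.
With x = 2: S(2) = -904/189.

-4.7831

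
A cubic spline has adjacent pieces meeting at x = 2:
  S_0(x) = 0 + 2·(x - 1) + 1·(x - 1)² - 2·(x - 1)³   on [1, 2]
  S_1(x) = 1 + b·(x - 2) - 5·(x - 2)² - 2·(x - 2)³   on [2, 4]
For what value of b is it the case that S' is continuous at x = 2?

-2

S_0'(x) = 2 + 2·(x - 1) - 6·(x - 1)², so S_0'(2) = -2. On the right, S_1'(2) = b, so b = -2.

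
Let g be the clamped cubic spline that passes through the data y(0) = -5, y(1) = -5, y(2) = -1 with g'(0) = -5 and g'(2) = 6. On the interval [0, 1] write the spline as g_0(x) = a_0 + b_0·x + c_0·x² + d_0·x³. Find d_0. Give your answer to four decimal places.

With m_i denoting the second derivative at x_i, h_i = 1, 1, and Δ_i = (y_(i+1) − y_i)/h_i = 0, 4:
  1·m_0 + 4·m_1 + 1·m_2 = 6(Δ_1 - Δ_0) = 24
Clamped end conditions give two more equations: 2h_0·m_0 + h_0·m_1 = 6(Δ_0 - g'(0)) = 30 and h_1·m_1 + 2h_1·m_2 = 6(g'(2) - Δ_1) = 12.
Solving the tridiagonal system: m_0 = 29/2, m_1 = 1, m_2 = 11/2.
On [0, 1], with g_0(x) = a_0 + b_0·x + c_0·x² + d_0·x³: c_0 = m_0/2 = 29/4, d_0 = (m_1 - m_0)/(6h_0) = -9/4, b_0 = Δ_0 - h_0(2m_0 + m_1)/6 = -5.

-2.2500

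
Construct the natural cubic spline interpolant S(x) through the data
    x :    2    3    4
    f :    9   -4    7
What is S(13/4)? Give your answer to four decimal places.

-3.2188

With m_i denoting the second derivative at x_i, h_i = 1, 1, and Δ_i = (y_(i+1) − y_i)/h_i = -13, 11:
  1·m_0 + 4·m_1 + 1·m_2 = 6(Δ_1 - Δ_0) = 144
Natural end conditions: m_0 = m_2 = 0.
Solving the tridiagonal system: m_0 = 0, m_1 = 36, m_2 = 0.
On [3, 4], S(x) = -4 - 1·(x - 3) + 18·(x - 3)² - 6·(x - 3)³.
With (x - 3) = 1/4: S(13/4) = -103/32.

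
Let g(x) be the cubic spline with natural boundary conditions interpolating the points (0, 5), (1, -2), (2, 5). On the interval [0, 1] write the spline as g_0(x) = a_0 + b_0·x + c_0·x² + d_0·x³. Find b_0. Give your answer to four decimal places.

-10.5000

Write M_i for g''(x_i). With h_i = 1, 1 and divided differences Δ_i = -7, 7, the continuity of g' gives the tridiagonal system
  1·M_0 + 4·M_1 + 1·M_2 = 6(Δ_1 - Δ_0) = 84
Natural end conditions: M_0 = M_2 = 0.
Solving the tridiagonal system: M_0 = 0, M_1 = 21, M_2 = 0.
On [0, 1], with g_0(x) = a_0 + b_0·x + c_0·x² + d_0·x³: c_0 = M_0/2 = 0, d_0 = (M_1 - M_0)/(6h_0) = 7/2, b_0 = Δ_0 - h_0(2M_0 + M_1)/6 = -21/2.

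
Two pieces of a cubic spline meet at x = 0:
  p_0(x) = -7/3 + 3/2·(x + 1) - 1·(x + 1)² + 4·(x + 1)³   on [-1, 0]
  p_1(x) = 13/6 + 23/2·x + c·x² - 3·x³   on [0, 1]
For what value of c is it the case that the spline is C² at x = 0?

p_0''(x) = -2 + 24·(x + 1), so p_0''(0) = 22. On the right, p_1''(0) = 2c, so c = 11.

11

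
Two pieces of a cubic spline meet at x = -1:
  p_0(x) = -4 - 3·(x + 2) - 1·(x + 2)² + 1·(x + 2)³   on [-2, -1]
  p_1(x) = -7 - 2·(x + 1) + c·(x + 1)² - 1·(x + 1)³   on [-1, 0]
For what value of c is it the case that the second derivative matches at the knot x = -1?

p_0''(x) = -2 + 6·(x + 2), so p_0''(-1) = 4. On the right, p_1''(-1) = 2c, so c = 2.

2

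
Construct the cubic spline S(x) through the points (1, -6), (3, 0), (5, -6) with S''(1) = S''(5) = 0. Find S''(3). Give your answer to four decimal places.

-4.5000

Put m_i = S'' at the i-th knot. Here h = (2, 2) and Δ = (3, -3), so the interior equations h_(i-1)·m_(i-1) + 2(h_(i-1)+h_i)·m_i + h_i·m_(i+1) = 6(Δ_i − Δ_(i-1)) read
  2·m_0 + 8·m_1 + 2·m_2 = 6(Δ_1 - Δ_0) = -36
Natural end conditions: m_0 = m_2 = 0.
Forward elimination and back-substitution give m_0 = 0, m_1 = -9/2, m_2 = 0.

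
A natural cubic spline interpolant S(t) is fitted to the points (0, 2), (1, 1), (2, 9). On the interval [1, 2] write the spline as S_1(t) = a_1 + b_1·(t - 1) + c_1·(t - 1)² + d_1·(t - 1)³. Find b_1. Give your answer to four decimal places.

Put m_i = S'' at the i-th knot. Here h = (1, 1) and Δ = (-1, 8), so the interior equations h_(i-1)·m_(i-1) + 2(h_(i-1)+h_i)·m_i + h_i·m_(i+1) = 6(Δ_i − Δ_(i-1)) read
  1·m_0 + 4·m_1 + 1·m_2 = 6(Δ_1 - Δ_0) = 54
Natural end conditions: m_0 = m_2 = 0.
Hence m_0 = 0, m_1 = 27/2, m_2 = 0.
On [1, 2], with S_1(t) = a_1 + b_1·(t - 1) + c_1·(t - 1)² + d_1·(t - 1)³: c_1 = m_1/2 = 27/4, d_1 = (m_2 - m_1)/(6h_1) = -9/4, b_1 = Δ_1 - h_1(2m_1 + m_2)/6 = 7/2.

3.5000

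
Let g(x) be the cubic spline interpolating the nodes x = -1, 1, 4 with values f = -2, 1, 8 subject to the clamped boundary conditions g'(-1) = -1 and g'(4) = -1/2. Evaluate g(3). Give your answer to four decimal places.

Put σ_i = g'' at the i-th knot. Here h = (2, 3) and Δ = (3/2, 7/3), so the interior equations h_(i-1)·σ_(i-1) + 2(h_(i-1)+h_i)·σ_i + h_i·σ_(i+1) = 6(Δ_i − Δ_(i-1)) read
  2·σ_0 + 10·σ_1 + 3·σ_2 = 6(Δ_1 - Δ_0) = 5
Clamped end conditions give two more equations: 2h_0·σ_0 + h_0·σ_1 = 6(Δ_0 - g'(-1)) = 15 and h_1·σ_1 + 2h_1·σ_2 = 6(g'(4) - Δ_1) = -17.
Forward elimination and back-substitution give σ_0 = 67/20, σ_1 = 4/5, σ_2 = -97/30.
On [1, 4], g(x) = 1 + 63/20·(x - 1) + 2/5·(x - 1)² - 121/540·(x - 1)³.
With (x - 1) = 2: g(3) = 1919/270.

7.1074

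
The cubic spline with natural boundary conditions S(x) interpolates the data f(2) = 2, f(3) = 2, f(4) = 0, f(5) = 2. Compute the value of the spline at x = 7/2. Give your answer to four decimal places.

Let σ_i = S''(x_i). Step sizes h_i = 1, 1, 1; slopes of the chords Δ_i = (y_(i+1) - y_i)/h_i = 0, -2, 2.
  1·σ_0 + 4·σ_1 + 1·σ_2 = 6(Δ_1 - Δ_0) = -12
  1·σ_1 + 4·σ_2 + 1·σ_3 = 6(Δ_2 - Δ_1) = 24
Natural end conditions: σ_0 = σ_3 = 0.
Solving: σ_0 = 0, σ_1 = -24/5, σ_2 = 36/5, σ_3 = 0.
On [3, 4], S(x) = 2 - 8/5·(x - 3) - 12/5·(x - 3)² + 2·(x - 3)³.
With (x - 3) = 1/2: S(7/2) = 17/20.

0.8500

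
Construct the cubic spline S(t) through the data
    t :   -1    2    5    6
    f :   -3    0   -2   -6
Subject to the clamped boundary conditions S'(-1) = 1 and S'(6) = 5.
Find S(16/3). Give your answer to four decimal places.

-4.4205

Let M_i = S''(x_i). Step sizes h_i = 3, 3, 1; slopes of the chords Δ_i = (y_(i+1) - y_i)/h_i = 1, -2/3, -4.
  3·M_0 + 12·M_1 + 3·M_2 = 6(Δ_1 - Δ_0) = -10
  3·M_1 + 8·M_2 + 1·M_3 = 6(Δ_2 - Δ_1) = -20
Clamped end conditions give two more equations: 2h_0·M_0 + h_0·M_1 = 6(Δ_0 - S'(-1)) = 0 and h_2·M_2 + 2h_2·M_3 = 6(S'(6) - Δ_2) = 54.
Forward elimination and back-substitution give M_0 = -44/93, M_1 = 88/93, M_2 = -206/31, M_3 = 940/31.
On [5, 6], S(t) = -2 - 212/31·(t - 5) - 103/31·(t - 5)² + 191/31·(t - 5)³.
With (t - 5) = 1/3: S(16/3) = -3700/837.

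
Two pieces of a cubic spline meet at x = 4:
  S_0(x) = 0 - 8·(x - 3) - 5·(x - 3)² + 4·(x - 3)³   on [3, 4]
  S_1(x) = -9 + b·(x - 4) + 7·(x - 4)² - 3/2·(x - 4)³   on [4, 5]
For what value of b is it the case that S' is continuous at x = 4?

S_0'(x) = -8 - 10·(x - 3) + 12·(x - 3)², so S_0'(4) = -6. On the right, S_1'(4) = b, so b = -6.

-6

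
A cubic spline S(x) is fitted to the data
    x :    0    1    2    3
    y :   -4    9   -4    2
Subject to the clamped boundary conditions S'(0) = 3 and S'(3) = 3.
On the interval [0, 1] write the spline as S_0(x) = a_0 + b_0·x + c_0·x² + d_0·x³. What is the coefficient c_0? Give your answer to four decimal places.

32.2000

Let M_i = S''(x_i). Step sizes h_i = 1, 1, 1; slopes of the chords Δ_i = (y_(i+1) - y_i)/h_i = 13, -13, 6.
  1·M_0 + 4·M_1 + 1·M_2 = 6(Δ_1 - Δ_0) = -156
  1·M_1 + 4·M_2 + 1·M_3 = 6(Δ_2 - Δ_1) = 114
Clamped end conditions give two more equations: 2h_0·M_0 + h_0·M_1 = 6(Δ_0 - S'(0)) = 60 and h_2·M_2 + 2h_2·M_3 = 6(S'(3) - Δ_2) = -18.
Hence M_0 = 322/5, M_1 = -344/5, M_2 = 274/5, M_3 = -182/5.
On [0, 1], with S_0(x) = a_0 + b_0·x + c_0·x² + d_0·x³: c_0 = M_0/2 = 161/5, d_0 = (M_1 - M_0)/(6h_0) = -111/5, b_0 = Δ_0 - h_0(2M_0 + M_1)/6 = 3.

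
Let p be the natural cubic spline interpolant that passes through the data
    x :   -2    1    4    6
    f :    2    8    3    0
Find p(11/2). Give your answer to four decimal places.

0.6402

Write σ_i for p''(x_i). With h_i = 3, 3, 2 and divided differences Δ_i = 2, -5/3, -3/2, the continuity of p' gives the tridiagonal system
  3·σ_0 + 12·σ_1 + 3·σ_2 = 6(Δ_1 - Δ_0) = -22
  3·σ_1 + 10·σ_2 + 2·σ_3 = 6(Δ_2 - Δ_1) = 1
Natural end conditions: σ_0 = σ_3 = 0.
Solving: σ_0 = 0, σ_1 = -223/111, σ_2 = 26/37, σ_3 = 0.
On [4, 6], p(x) = 3 - 437/222·(x - 4) + 13/37·(x - 4)² - 13/222·(x - 4)³.
With (x - 4) = 3/2: p(11/2) = 379/592.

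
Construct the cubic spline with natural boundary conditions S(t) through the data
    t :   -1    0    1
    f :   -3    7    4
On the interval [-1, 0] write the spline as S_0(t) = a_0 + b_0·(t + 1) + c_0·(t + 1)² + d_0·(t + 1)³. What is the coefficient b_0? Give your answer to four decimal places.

Write m_i for S''(x_i). With h_i = 1, 1 and divided differences Δ_i = 10, -3, the continuity of S' gives the tridiagonal system
  1·m_0 + 4·m_1 + 1·m_2 = 6(Δ_1 - Δ_0) = -78
Natural end conditions: m_0 = m_2 = 0.
Hence m_0 = 0, m_1 = -39/2, m_2 = 0.
On [-1, 0], with S_0(t) = a_0 + b_0·(t + 1) + c_0·(t + 1)² + d_0·(t + 1)³: c_0 = m_0/2 = 0, d_0 = (m_1 - m_0)/(6h_0) = -13/4, b_0 = Δ_0 - h_0(2m_0 + m_1)/6 = 53/4.

13.2500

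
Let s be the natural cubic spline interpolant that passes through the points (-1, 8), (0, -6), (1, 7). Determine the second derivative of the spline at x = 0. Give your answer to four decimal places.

40.5000

Write M_i for s''(x_i). With h_i = 1, 1 and divided differences Δ_i = -14, 13, the continuity of s' gives the tridiagonal system
  1·M_0 + 4·M_1 + 1·M_2 = 6(Δ_1 - Δ_0) = 162
Natural end conditions: M_0 = M_2 = 0.
Solving the tridiagonal system: M_0 = 0, M_1 = 81/2, M_2 = 0.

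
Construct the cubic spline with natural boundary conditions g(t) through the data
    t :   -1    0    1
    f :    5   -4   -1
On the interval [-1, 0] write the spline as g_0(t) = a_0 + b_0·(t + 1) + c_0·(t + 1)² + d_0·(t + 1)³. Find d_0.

With M_i denoting the second derivative at x_i, h_i = 1, 1, and Δ_i = (y_(i+1) − y_i)/h_i = -9, 3:
  1·M_0 + 4·M_1 + 1·M_2 = 6(Δ_1 - Δ_0) = 72
Natural end conditions: M_0 = M_2 = 0.
Hence M_0 = 0, M_1 = 18, M_2 = 0.
On [-1, 0], with g_0(t) = a_0 + b_0·(t + 1) + c_0·(t + 1)² + d_0·(t + 1)³: c_0 = M_0/2 = 0, d_0 = (M_1 - M_0)/(6h_0) = 3, b_0 = Δ_0 - h_0(2M_0 + M_1)/6 = -12.

3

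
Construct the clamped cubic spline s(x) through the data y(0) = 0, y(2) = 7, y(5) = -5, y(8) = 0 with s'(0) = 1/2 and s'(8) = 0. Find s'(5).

Write m_i for s''(x_i). With h_i = 2, 3, 3 and divided differences Δ_i = 7/2, -4, 5/3, the continuity of s' gives the tridiagonal system
  2·m_0 + 10·m_1 + 3·m_2 = 6(Δ_1 - Δ_0) = -45
  3·m_1 + 12·m_2 + 3·m_3 = 6(Δ_2 - Δ_1) = 34
Clamped end conditions give two more equations: 2h_0·m_0 + h_0·m_1 = 6(Δ_0 - s'(0)) = 18 and h_2·m_2 + 2h_2·m_3 = 6(s'(8) - Δ_2) = -10.
Hence m_0 = 17/2, m_1 = -8, m_2 = 6, m_3 = -14/3.
On [5, 8], s'(x) = b_2 + 2c_2·(x - 5) + 3d_2·(x - 5)² with b_2 = Δ_2 - h_2(2m_2 + m_3)/6 = -2, c_2 = m_2/2 = 3, d_2 = (m_3 - m_2)/(6h_2) = -16/27. So s'(5) = -2.

-2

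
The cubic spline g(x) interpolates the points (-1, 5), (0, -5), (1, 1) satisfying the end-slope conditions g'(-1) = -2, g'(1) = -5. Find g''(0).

51

Put M_i = g'' at the i-th knot. Here h = (1, 1) and Δ = (-10, 6), so the interior equations h_(i-1)·M_(i-1) + 2(h_(i-1)+h_i)·M_i + h_i·M_(i+1) = 6(Δ_i − Δ_(i-1)) read
  1·M_0 + 4·M_1 + 1·M_2 = 6(Δ_1 - Δ_0) = 96
Clamped end conditions give two more equations: 2h_0·M_0 + h_0·M_1 = 6(Δ_0 - g'(-1)) = -48 and h_1·M_1 + 2h_1·M_2 = 6(g'(1) - Δ_1) = -66.
Hence M_0 = -99/2, M_1 = 51, M_2 = -117/2.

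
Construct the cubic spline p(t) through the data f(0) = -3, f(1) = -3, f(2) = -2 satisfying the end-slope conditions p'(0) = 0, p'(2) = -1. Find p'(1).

With m_i denoting the second derivative at x_i, h_i = 1, 1, and Δ_i = (y_(i+1) − y_i)/h_i = 0, 1:
  1·m_0 + 4·m_1 + 1·m_2 = 6(Δ_1 - Δ_0) = 6
Clamped end conditions give two more equations: 2h_0·m_0 + h_0·m_1 = 6(Δ_0 - p'(0)) = 0 and h_1·m_1 + 2h_1·m_2 = 6(p'(2) - Δ_1) = -12.
Solving the tridiagonal system: m_0 = -2, m_1 = 4, m_2 = -8.
On [1, 2], p'(t) = b_1 + 2c_1·(t - 1) + 3d_1·(t - 1)² with b_1 = Δ_1 - h_1(2m_1 + m_2)/6 = 1, c_1 = m_1/2 = 2, d_1 = (m_2 - m_1)/(6h_1) = -2. So p'(1) = 1.

1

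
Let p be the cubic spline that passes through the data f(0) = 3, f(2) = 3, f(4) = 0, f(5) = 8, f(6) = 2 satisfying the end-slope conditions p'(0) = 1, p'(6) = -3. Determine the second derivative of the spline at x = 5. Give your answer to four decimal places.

-31.3095

Put M_i = p'' at the i-th knot. Here h = (2, 2, 1, 1) and Δ = (0, -3/2, 8, -6), so the interior equations h_(i-1)·M_(i-1) + 2(h_(i-1)+h_i)·M_i + h_i·M_(i+1) = 6(Δ_i − Δ_(i-1)) read
  2·M_0 + 8·M_1 + 2·M_2 = 6(Δ_1 - Δ_0) = -9
  2·M_1 + 6·M_2 + 1·M_3 = 6(Δ_2 - Δ_1) = 57
  1·M_2 + 4·M_3 + 1·M_4 = 6(Δ_3 - Δ_2) = -84
Clamped end conditions give two more equations: 2h_0·M_0 + h_0·M_1 = 6(Δ_0 - p'(0)) = -6 and h_3·M_3 + 2h_3·M_4 = 6(p'(6) - Δ_3) = 18.
Solving: M_0 = 109/84, M_1 = -235/42, M_2 = 199/12, M_3 = -1315/42, M_4 = 2071/84.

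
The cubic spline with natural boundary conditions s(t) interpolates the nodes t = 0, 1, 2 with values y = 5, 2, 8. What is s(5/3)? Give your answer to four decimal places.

5.3333

With M_i denoting the second derivative at x_i, h_i = 1, 1, and Δ_i = (y_(i+1) − y_i)/h_i = -3, 6:
  1·M_0 + 4·M_1 + 1·M_2 = 6(Δ_1 - Δ_0) = 54
Natural end conditions: M_0 = M_2 = 0.
Solving the tridiagonal system: M_0 = 0, M_1 = 27/2, M_2 = 0.
On [1, 2], s(t) = 2 + 3/2·(t - 1) + 27/4·(t - 1)² - 9/4·(t - 1)³.
With (t - 1) = 2/3: s(5/3) = 16/3.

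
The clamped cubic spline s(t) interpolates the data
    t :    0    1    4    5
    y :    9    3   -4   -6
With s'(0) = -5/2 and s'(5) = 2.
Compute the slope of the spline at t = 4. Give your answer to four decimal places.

-3.0873

With m_i denoting the second derivative at x_i, h_i = 1, 3, 1, and Δ_i = (y_(i+1) − y_i)/h_i = -6, -7/3, -2:
  1·m_0 + 8·m_1 + 3·m_2 = 6(Δ_1 - Δ_0) = 22
  3·m_1 + 8·m_2 + 1·m_3 = 6(Δ_2 - Δ_1) = 2
Clamped end conditions give two more equations: 2h_0·m_0 + h_0·m_1 = 6(Δ_0 - s'(0)) = -21 and h_2·m_2 + 2h_2·m_3 = 6(s'(5) - Δ_2) = 24.
Solving: m_0 = -844/63, m_1 = 365/63, m_2 = -230/63, m_3 = 871/63.
On [4, 5], s'(t) = b_2 + 2c_2·(t - 4) + 3d_2·(t - 4)² with b_2 = Δ_2 - h_2(2m_2 + m_3)/6 = -389/126, c_2 = m_2/2 = -115/63, d_2 = (m_3 - m_2)/(6h_2) = 367/126. So s'(4) = -389/126.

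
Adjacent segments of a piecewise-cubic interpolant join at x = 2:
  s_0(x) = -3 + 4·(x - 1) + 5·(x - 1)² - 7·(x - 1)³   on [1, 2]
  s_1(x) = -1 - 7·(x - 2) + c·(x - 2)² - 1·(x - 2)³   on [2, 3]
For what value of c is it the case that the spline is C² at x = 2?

s_0''(x) = 10 - 42·(x - 1), so s_0''(2) = -32. On the right, s_1''(2) = 2c, so c = -16.

-16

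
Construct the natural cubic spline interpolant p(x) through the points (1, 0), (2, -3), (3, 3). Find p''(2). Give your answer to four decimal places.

Put m_i = p'' at the i-th knot. Here h = (1, 1) and Δ = (-3, 6), so the interior equations h_(i-1)·m_(i-1) + 2(h_(i-1)+h_i)·m_i + h_i·m_(i+1) = 6(Δ_i − Δ_(i-1)) read
  1·m_0 + 4·m_1 + 1·m_2 = 6(Δ_1 - Δ_0) = 54
Natural end conditions: m_0 = m_2 = 0.
Solving the tridiagonal system: m_0 = 0, m_1 = 27/2, m_2 = 0.

13.5000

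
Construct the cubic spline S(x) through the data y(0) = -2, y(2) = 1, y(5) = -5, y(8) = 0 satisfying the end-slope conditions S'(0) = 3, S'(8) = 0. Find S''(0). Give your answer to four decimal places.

Put M_i = S'' at the i-th knot. Here h = (2, 3, 3) and Δ = (3/2, -2, 5/3), so the interior equations h_(i-1)·M_(i-1) + 2(h_(i-1)+h_i)·M_i + h_i·M_(i+1) = 6(Δ_i − Δ_(i-1)) read
  2·M_0 + 10·M_1 + 3·M_2 = 6(Δ_1 - Δ_0) = -21
  3·M_1 + 12·M_2 + 3·M_3 = 6(Δ_2 - Δ_1) = 22
Clamped end conditions give two more equations: 2h_0·M_0 + h_0·M_1 = 6(Δ_0 - S'(0)) = -9 and h_2·M_2 + 2h_2·M_3 = 6(S'(8) - Δ_2) = -10.
Hence M_0 = -29/38, M_1 = -113/38, M_2 = 65/19, M_3 = -385/114.

-0.7632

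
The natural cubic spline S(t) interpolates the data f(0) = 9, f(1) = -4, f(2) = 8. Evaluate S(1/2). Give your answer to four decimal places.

0.1563

Write σ_i for S''(x_i). With h_i = 1, 1 and divided differences Δ_i = -13, 12, the continuity of S' gives the tridiagonal system
  1·σ_0 + 4·σ_1 + 1·σ_2 = 6(Δ_1 - Δ_0) = 150
Natural end conditions: σ_0 = σ_2 = 0.
Hence σ_0 = 0, σ_1 = 75/2, σ_2 = 0.
On [0, 1], S(t) = 9 - 77/4·t + 0·t² + 25/4·t³.
With t = 1/2: S(1/2) = 5/32.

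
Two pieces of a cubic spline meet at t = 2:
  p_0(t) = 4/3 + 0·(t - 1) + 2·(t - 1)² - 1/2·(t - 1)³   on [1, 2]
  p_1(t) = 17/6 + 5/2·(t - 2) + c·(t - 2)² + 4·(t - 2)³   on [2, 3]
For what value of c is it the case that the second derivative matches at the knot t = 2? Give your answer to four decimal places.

0.5000

p_0''(t) = 4 - 3·(t - 1), so p_0''(2) = 1. On the right, p_1''(2) = 2c, so c = 1/2.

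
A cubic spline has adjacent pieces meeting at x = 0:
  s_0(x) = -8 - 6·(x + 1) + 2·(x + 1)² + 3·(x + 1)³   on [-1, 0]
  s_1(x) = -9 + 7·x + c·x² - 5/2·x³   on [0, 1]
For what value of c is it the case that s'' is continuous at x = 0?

11

s_0''(x) = 4 + 18·(x + 1), so s_0''(0) = 22. On the right, s_1''(0) = 2c, so c = 11.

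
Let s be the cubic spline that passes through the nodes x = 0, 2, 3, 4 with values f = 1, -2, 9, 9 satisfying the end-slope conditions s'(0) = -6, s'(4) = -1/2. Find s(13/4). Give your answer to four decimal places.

Write M_i for s''(x_i). With h_i = 2, 1, 1 and divided differences Δ_i = -3/2, 11, 0, the continuity of s' gives the tridiagonal system
  2·M_0 + 6·M_1 + 1·M_2 = 6(Δ_1 - Δ_0) = 75
  1·M_1 + 4·M_2 + 1·M_3 = 6(Δ_2 - Δ_1) = -66
Clamped end conditions give two more equations: 2h_0·M_0 + h_0·M_1 = 6(Δ_0 - s'(0)) = 27 and h_2·M_2 + 2h_2·M_3 = 6(s'(4) - Δ_2) = -3.
Forward elimination and back-substitution give M_0 = -19/11, M_1 = 373/22, M_2 = -256/11, M_3 = 223/22.
On [3, 4], s(x) = 9 + 267/44·(x - 3) - 128/11·(x - 3)² + 245/44·(x - 3)³.
With (x - 3) = 1/4: s(13/4) = 27813/2816.

9.8768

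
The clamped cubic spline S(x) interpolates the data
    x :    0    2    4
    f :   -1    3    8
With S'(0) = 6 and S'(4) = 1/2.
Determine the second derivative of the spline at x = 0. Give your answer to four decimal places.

-7.7500

Put m_i = S'' at the i-th knot. Here h = (2, 2) and Δ = (2, 5/2), so the interior equations h_(i-1)·m_(i-1) + 2(h_(i-1)+h_i)·m_i + h_i·m_(i+1) = 6(Δ_i − Δ_(i-1)) read
  2·m_0 + 8·m_1 + 2·m_2 = 6(Δ_1 - Δ_0) = 3
Clamped end conditions give two more equations: 2h_0·m_0 + h_0·m_1 = 6(Δ_0 - S'(0)) = -24 and h_1·m_1 + 2h_1·m_2 = 6(S'(4) - Δ_1) = -12.
Solving the tridiagonal system: m_0 = -31/4, m_1 = 7/2, m_2 = -19/4.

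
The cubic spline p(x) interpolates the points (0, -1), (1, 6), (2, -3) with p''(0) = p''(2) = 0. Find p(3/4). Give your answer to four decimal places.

5.5625

Write σ_i for p''(x_i). With h_i = 1, 1 and divided differences Δ_i = 7, -9, the continuity of p' gives the tridiagonal system
  1·σ_0 + 4·σ_1 + 1·σ_2 = 6(Δ_1 - Δ_0) = -96
Natural end conditions: σ_0 = σ_2 = 0.
Solving the tridiagonal system: σ_0 = 0, σ_1 = -24, σ_2 = 0.
On [0, 1], p(x) = -1 + 11·x + 0·x² - 4·x³.
With x = 3/4: p(3/4) = 89/16.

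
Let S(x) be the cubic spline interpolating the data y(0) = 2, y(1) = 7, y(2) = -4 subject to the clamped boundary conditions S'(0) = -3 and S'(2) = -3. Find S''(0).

48

With σ_i denoting the second derivative at x_i, h_i = 1, 1, and Δ_i = (y_(i+1) − y_i)/h_i = 5, -11:
  1·σ_0 + 4·σ_1 + 1·σ_2 = 6(Δ_1 - Δ_0) = -96
Clamped end conditions give two more equations: 2h_0·σ_0 + h_0·σ_1 = 6(Δ_0 - S'(0)) = 48 and h_1·σ_1 + 2h_1·σ_2 = 6(S'(2) - Δ_1) = 48.
Solving the tridiagonal system: σ_0 = 48, σ_1 = -48, σ_2 = 48.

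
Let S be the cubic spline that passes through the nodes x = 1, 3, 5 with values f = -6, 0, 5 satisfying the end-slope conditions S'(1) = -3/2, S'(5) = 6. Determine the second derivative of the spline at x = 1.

9

Write σ_i for S''(x_i). With h_i = 2, 2 and divided differences Δ_i = 3, 5/2, the continuity of S' gives the tridiagonal system
  2·σ_0 + 8·σ_1 + 2·σ_2 = 6(Δ_1 - Δ_0) = -3
Clamped end conditions give two more equations: 2h_0·σ_0 + h_0·σ_1 = 6(Δ_0 - S'(1)) = 27 and h_1·σ_1 + 2h_1·σ_2 = 6(S'(5) - Δ_1) = 21.
Forward elimination and back-substitution give σ_0 = 9, σ_1 = -9/2, σ_2 = 15/2.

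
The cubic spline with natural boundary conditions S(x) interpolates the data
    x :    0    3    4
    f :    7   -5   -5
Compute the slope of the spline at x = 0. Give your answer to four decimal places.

-5.5000

Put M_i = S'' at the i-th knot. Here h = (3, 1) and Δ = (-4, 0), so the interior equations h_(i-1)·M_(i-1) + 2(h_(i-1)+h_i)·M_i + h_i·M_(i+1) = 6(Δ_i − Δ_(i-1)) read
  3·M_0 + 8·M_1 + 1·M_2 = 6(Δ_1 - Δ_0) = 24
Natural end conditions: M_0 = M_2 = 0.
Forward elimination and back-substitution give M_0 = 0, M_1 = 3, M_2 = 0.
On [0, 3], S'(x) = b_0 + 2c_0·x + 3d_0·x² with b_0 = Δ_0 - h_0(2M_0 + M_1)/6 = -11/2, c_0 = M_0/2 = 0, d_0 = (M_1 - M_0)/(6h_0) = 1/6. So S'(0) = -11/2.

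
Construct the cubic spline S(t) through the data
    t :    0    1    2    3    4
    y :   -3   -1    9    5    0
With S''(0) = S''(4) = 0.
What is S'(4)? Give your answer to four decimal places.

-4.1250

Let σ_i = S''(x_i). Step sizes h_i = 1, 1, 1, 1; slopes of the chords Δ_i = (y_(i+1) - y_i)/h_i = 2, 10, -4, -5.
  1·σ_0 + 4·σ_1 + 1·σ_2 = 6(Δ_1 - Δ_0) = 48
  1·σ_1 + 4·σ_2 + 1·σ_3 = 6(Δ_2 - Δ_1) = -84
  1·σ_2 + 4·σ_3 + 1·σ_4 = 6(Δ_3 - Δ_2) = -6
Natural end conditions: σ_0 = σ_4 = 0.
Solving the tridiagonal system: σ_0 = 0, σ_1 = 75/4, σ_2 = -27, σ_3 = 21/4, σ_4 = 0.
On [3, 4], S'(t) = b_3 + 2c_3·(t - 3) + 3d_3·(t - 3)² with b_3 = Δ_3 - h_3(2σ_3 + σ_4)/6 = -27/4, c_3 = σ_3/2 = 21/8, d_3 = (σ_4 - σ_3)/(6h_3) = -7/8. So S'(4) = -33/8.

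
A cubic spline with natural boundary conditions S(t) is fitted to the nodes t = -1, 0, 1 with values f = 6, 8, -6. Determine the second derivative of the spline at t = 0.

With M_i denoting the second derivative at x_i, h_i = 1, 1, and Δ_i = (y_(i+1) − y_i)/h_i = 2, -14:
  1·M_0 + 4·M_1 + 1·M_2 = 6(Δ_1 - Δ_0) = -96
Natural end conditions: M_0 = M_2 = 0.
Forward elimination and back-substitution give M_0 = 0, M_1 = -24, M_2 = 0.

-24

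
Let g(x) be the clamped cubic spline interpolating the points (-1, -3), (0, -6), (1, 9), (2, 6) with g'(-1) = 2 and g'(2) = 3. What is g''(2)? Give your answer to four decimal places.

Let M_i = g''(x_i). Step sizes h_i = 1, 1, 1; slopes of the chords Δ_i = (y_(i+1) - y_i)/h_i = -3, 15, -3.
  1·M_0 + 4·M_1 + 1·M_2 = 6(Δ_1 - Δ_0) = 108
  1·M_1 + 4·M_2 + 1·M_3 = 6(Δ_2 - Δ_1) = -108
Clamped end conditions give two more equations: 2h_0·M_0 + h_0·M_1 = 6(Δ_0 - g'(-1)) = -30 and h_2·M_2 + 2h_2·M_3 = 6(g'(2) - Δ_2) = 36.
Hence M_0 = -596/15, M_1 = 742/15, M_2 = -752/15, M_3 = 646/15.

43.0667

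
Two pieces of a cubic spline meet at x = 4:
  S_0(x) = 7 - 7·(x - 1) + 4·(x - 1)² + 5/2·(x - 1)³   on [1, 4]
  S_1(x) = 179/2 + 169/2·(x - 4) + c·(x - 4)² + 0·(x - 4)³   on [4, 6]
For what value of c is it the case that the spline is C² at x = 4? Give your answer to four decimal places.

26.5000

S_0''(x) = 8 + 15·(x - 1), so S_0''(4) = 53. On the right, S_1''(4) = 2c, so c = 53/2.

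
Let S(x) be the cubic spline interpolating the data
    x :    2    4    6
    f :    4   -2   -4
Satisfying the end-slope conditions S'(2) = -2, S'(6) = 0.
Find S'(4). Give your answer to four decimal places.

-2.5000

Let M_i = S''(x_i). Step sizes h_i = 2, 2; slopes of the chords Δ_i = (y_(i+1) - y_i)/h_i = -3, -1.
  2·M_0 + 8·M_1 + 2·M_2 = 6(Δ_1 - Δ_0) = 12
Clamped end conditions give two more equations: 2h_0·M_0 + h_0·M_1 = 6(Δ_0 - S'(2)) = -6 and h_1·M_1 + 2h_1·M_2 = 6(S'(6) - Δ_1) = 6.
Forward elimination and back-substitution give M_0 = -5/2, M_1 = 2, M_2 = 1/2.
On [4, 6], S'(x) = b_1 + 2c_1·(x - 4) + 3d_1·(x - 4)² with b_1 = Δ_1 - h_1(2M_1 + M_2)/6 = -5/2, c_1 = M_1/2 = 1, d_1 = (M_2 - M_1)/(6h_1) = -1/8. So S'(4) = -5/2.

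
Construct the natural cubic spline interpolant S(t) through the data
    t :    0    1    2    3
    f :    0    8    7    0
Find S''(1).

-12

Write σ_i for S''(x_i). With h_i = 1, 1, 1 and divided differences Δ_i = 8, -1, -7, the continuity of S' gives the tridiagonal system
  1·σ_0 + 4·σ_1 + 1·σ_2 = 6(Δ_1 - Δ_0) = -54
  1·σ_1 + 4·σ_2 + 1·σ_3 = 6(Δ_2 - Δ_1) = -36
Natural end conditions: σ_0 = σ_3 = 0.
Solving: σ_0 = 0, σ_1 = -12, σ_2 = -6, σ_3 = 0.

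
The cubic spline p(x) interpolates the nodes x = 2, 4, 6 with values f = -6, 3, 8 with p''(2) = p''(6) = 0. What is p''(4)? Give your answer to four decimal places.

-1.5000

Let M_i = p''(x_i). Step sizes h_i = 2, 2; slopes of the chords Δ_i = (y_(i+1) - y_i)/h_i = 9/2, 5/2.
  2·M_0 + 8·M_1 + 2·M_2 = 6(Δ_1 - Δ_0) = -12
Natural end conditions: M_0 = M_2 = 0.
Solving: M_0 = 0, M_1 = -3/2, M_2 = 0.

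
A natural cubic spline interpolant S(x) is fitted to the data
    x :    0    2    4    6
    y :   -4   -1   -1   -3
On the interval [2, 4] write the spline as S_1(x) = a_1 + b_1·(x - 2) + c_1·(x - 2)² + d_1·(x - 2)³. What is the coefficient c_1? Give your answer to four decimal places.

Put m_i = S'' at the i-th knot. Here h = (2, 2, 2) and Δ = (3/2, 0, -1), so the interior equations h_(i-1)·m_(i-1) + 2(h_(i-1)+h_i)·m_i + h_i·m_(i+1) = 6(Δ_i − Δ_(i-1)) read
  2·m_0 + 8·m_1 + 2·m_2 = 6(Δ_1 - Δ_0) = -9
  2·m_1 + 8·m_2 + 2·m_3 = 6(Δ_2 - Δ_1) = -6
Natural end conditions: m_0 = m_3 = 0.
Solving the tridiagonal system: m_0 = 0, m_1 = -1, m_2 = -1/2, m_3 = 0.
On [2, 4], with S_1(x) = a_1 + b_1·(x - 2) + c_1·(x - 2)² + d_1·(x - 2)³: c_1 = m_1/2 = -1/2, d_1 = (m_2 - m_1)/(6h_1) = 1/24, b_1 = Δ_1 - h_1(2m_1 + m_2)/6 = 5/6.

-0.5000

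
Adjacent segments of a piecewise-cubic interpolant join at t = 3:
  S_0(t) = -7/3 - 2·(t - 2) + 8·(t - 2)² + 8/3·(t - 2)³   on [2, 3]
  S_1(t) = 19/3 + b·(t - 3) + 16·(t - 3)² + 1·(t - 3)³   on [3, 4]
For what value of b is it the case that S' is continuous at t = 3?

S_0'(t) = -2 + 16·(t - 2) + 8·(t - 2)², so S_0'(3) = 22. On the right, S_1'(3) = b, so b = 22.

22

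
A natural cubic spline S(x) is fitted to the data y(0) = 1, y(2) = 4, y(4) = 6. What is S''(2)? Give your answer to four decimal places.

Write M_i for S''(x_i). With h_i = 2, 2 and divided differences Δ_i = 3/2, 1, the continuity of S' gives the tridiagonal system
  2·M_0 + 8·M_1 + 2·M_2 = 6(Δ_1 - Δ_0) = -3
Natural end conditions: M_0 = M_2 = 0.
Forward elimination and back-substitution give M_0 = 0, M_1 = -3/8, M_2 = 0.

-0.3750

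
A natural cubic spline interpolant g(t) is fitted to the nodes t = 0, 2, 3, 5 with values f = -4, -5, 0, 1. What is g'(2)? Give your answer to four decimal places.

Write σ_i for g''(x_i). With h_i = 2, 1, 2 and divided differences Δ_i = -1/2, 5, 1/2, the continuity of g' gives the tridiagonal system
  2·σ_0 + 6·σ_1 + 1·σ_2 = 6(Δ_1 - Δ_0) = 33
  1·σ_1 + 6·σ_2 + 2·σ_3 = 6(Δ_2 - Δ_1) = -27
Natural end conditions: σ_0 = σ_3 = 0.
Solving: σ_0 = 0, σ_1 = 45/7, σ_2 = -39/7, σ_3 = 0.
On [2, 3], g'(t) = b_1 + 2c_1·(t - 2) + 3d_1·(t - 2)² with b_1 = Δ_1 - h_1(2σ_1 + σ_2)/6 = 53/14, c_1 = σ_1/2 = 45/14, d_1 = (σ_2 - σ_1)/(6h_1) = -2. So g'(2) = 53/14.

3.7857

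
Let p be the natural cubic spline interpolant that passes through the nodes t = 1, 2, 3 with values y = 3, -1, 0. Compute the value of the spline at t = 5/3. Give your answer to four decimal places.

Write σ_i for p''(x_i). With h_i = 1, 1 and divided differences Δ_i = -4, 1, the continuity of p' gives the tridiagonal system
  1·σ_0 + 4·σ_1 + 1·σ_2 = 6(Δ_1 - Δ_0) = 30
Natural end conditions: σ_0 = σ_2 = 0.
Solving the tridiagonal system: σ_0 = 0, σ_1 = 15/2, σ_2 = 0.
On [1, 2], p(t) = 3 - 21/4·(t - 1) + 0·(t - 1)² + 5/4·(t - 1)³.
With (t - 1) = 2/3: p(5/3) = -7/54.

-0.1296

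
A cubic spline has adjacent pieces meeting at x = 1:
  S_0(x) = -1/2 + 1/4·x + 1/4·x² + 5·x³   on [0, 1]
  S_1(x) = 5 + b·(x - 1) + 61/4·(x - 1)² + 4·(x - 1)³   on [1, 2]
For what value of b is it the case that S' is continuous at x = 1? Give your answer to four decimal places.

S_0'(x) = 1/4 + 1/2·x + 15·x², so S_0'(1) = 63/4. On the right, S_1'(1) = b, so b = 63/4.

15.7500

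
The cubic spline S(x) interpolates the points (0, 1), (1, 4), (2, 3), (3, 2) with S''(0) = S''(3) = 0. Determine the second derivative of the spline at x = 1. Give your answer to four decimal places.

Write M_i for S''(x_i). With h_i = 1, 1, 1 and divided differences Δ_i = 3, -1, -1, the continuity of S' gives the tridiagonal system
  1·M_0 + 4·M_1 + 1·M_2 = 6(Δ_1 - Δ_0) = -24
  1·M_1 + 4·M_2 + 1·M_3 = 6(Δ_2 - Δ_1) = 0
Natural end conditions: M_0 = M_3 = 0.
Forward elimination and back-substitution give M_0 = 0, M_1 = -32/5, M_2 = 8/5, M_3 = 0.

-6.4000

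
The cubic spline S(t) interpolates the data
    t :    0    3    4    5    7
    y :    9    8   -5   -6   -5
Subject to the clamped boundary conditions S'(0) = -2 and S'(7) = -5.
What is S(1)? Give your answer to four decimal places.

Put σ_i = S'' at the i-th knot. Here h = (3, 1, 1, 2) and Δ = (-1/3, -13, -1, 1/2), so the interior equations h_(i-1)·σ_(i-1) + 2(h_(i-1)+h_i)·σ_i + h_i·σ_(i+1) = 6(Δ_i − Δ_(i-1)) read
  3·σ_0 + 8·σ_1 + 1·σ_2 = 6(Δ_1 - Δ_0) = -76
  1·σ_1 + 4·σ_2 + 1·σ_3 = 6(Δ_2 - Δ_1) = 72
  1·σ_2 + 6·σ_3 + 2·σ_4 = 6(Δ_3 - Δ_2) = 9
Clamped end conditions give two more equations: 2h_0·σ_0 + h_0·σ_1 = 6(Δ_0 - S'(0)) = 10 and h_3·σ_3 + 2h_3·σ_4 = 6(S'(7) - Δ_3) = -33.
Solving the tridiagonal system: σ_0 = 4537/474, σ_1 = -1249/79, σ_2 = 3439/158, σ_3 = 59/79, σ_4 = -2725/316.
On [0, 3], S(t) = 9 - 2·t + 4537/948·t² - 12031/8532·t³.
With t = 1: S(1) = 44263/4266.

10.3758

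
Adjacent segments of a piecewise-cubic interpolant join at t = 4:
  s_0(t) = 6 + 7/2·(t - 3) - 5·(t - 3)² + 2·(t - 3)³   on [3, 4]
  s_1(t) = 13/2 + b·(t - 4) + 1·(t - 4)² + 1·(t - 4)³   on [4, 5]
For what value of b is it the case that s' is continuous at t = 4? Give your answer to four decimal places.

s_0'(t) = 7/2 - 10·(t - 3) + 6·(t - 3)², so s_0'(4) = -1/2. On the right, s_1'(4) = b, so b = -1/2.

-0.5000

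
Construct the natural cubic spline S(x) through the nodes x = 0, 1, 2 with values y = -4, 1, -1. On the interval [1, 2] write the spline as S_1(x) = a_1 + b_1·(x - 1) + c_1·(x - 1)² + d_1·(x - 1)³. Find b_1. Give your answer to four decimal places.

1.5000

Let m_i = S''(x_i). Step sizes h_i = 1, 1; slopes of the chords Δ_i = (y_(i+1) - y_i)/h_i = 5, -2.
  1·m_0 + 4·m_1 + 1·m_2 = 6(Δ_1 - Δ_0) = -42
Natural end conditions: m_0 = m_2 = 0.
Forward elimination and back-substitution give m_0 = 0, m_1 = -21/2, m_2 = 0.
On [1, 2], with S_1(x) = a_1 + b_1·(x - 1) + c_1·(x - 1)² + d_1·(x - 1)³: c_1 = m_1/2 = -21/4, d_1 = (m_2 - m_1)/(6h_1) = 7/4, b_1 = Δ_1 - h_1(2m_1 + m_2)/6 = 3/2.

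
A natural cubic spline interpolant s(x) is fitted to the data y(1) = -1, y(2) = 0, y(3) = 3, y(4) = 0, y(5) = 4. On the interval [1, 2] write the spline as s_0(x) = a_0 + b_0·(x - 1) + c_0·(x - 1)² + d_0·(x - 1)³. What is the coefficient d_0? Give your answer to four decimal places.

1.0893

Let M_i = s''(x_i). Step sizes h_i = 1, 1, 1, 1; slopes of the chords Δ_i = (y_(i+1) - y_i)/h_i = 1, 3, -3, 4.
  1·M_0 + 4·M_1 + 1·M_2 = 6(Δ_1 - Δ_0) = 12
  1·M_1 + 4·M_2 + 1·M_3 = 6(Δ_2 - Δ_1) = -36
  1·M_2 + 4·M_3 + 1·M_4 = 6(Δ_3 - Δ_2) = 42
Natural end conditions: M_0 = M_4 = 0.
Solving: M_0 = 0, M_1 = 183/28, M_2 = -99/7, M_3 = 393/28, M_4 = 0.
On [1, 2], with s_0(x) = a_0 + b_0·(x - 1) + c_0·(x - 1)² + d_0·(x - 1)³: c_0 = M_0/2 = 0, d_0 = (M_1 - M_0)/(6h_0) = 61/56, b_0 = Δ_0 - h_0(2M_0 + M_1)/6 = -5/56.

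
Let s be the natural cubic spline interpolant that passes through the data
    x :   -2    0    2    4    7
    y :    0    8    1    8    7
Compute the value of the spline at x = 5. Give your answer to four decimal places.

9.8498

Write m_i for s''(x_i). With h_i = 2, 2, 2, 3 and divided differences Δ_i = 4, -7/2, 7/2, -1/3, the continuity of s' gives the tridiagonal system
  2·m_0 + 8·m_1 + 2·m_2 = 6(Δ_1 - Δ_0) = -45
  2·m_1 + 8·m_2 + 2·m_3 = 6(Δ_2 - Δ_1) = 42
  2·m_2 + 10·m_3 + 3·m_4 = 6(Δ_3 - Δ_2) = -23
Natural end conditions: m_0 = m_4 = 0.
Solving the tridiagonal system: m_0 = 0, m_1 = -544/71, m_2 = 1157/142, m_3 = -279/71, m_4 = 0.
On [4, 7], s(x) = 8 + 766/213·(x - 4) - 279/142·(x - 4)² + 31/142·(x - 4)³.
With (x - 4) = 1: s(5) = 2098/213.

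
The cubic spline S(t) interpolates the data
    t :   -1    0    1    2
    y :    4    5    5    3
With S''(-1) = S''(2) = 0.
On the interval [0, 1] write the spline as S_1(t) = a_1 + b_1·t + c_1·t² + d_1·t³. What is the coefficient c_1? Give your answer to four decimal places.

Let σ_i = S''(x_i). Step sizes h_i = 1, 1, 1; slopes of the chords Δ_i = (y_(i+1) - y_i)/h_i = 1, 0, -2.
  1·σ_0 + 4·σ_1 + 1·σ_2 = 6(Δ_1 - Δ_0) = -6
  1·σ_1 + 4·σ_2 + 1·σ_3 = 6(Δ_2 - Δ_1) = -12
Natural end conditions: σ_0 = σ_3 = 0.
Solving the tridiagonal system: σ_0 = 0, σ_1 = -4/5, σ_2 = -14/5, σ_3 = 0.
On [0, 1], with S_1(t) = a_1 + b_1·t + c_1·t² + d_1·t³: c_1 = σ_1/2 = -2/5, d_1 = (σ_2 - σ_1)/(6h_1) = -1/3, b_1 = Δ_1 - h_1(2σ_1 + σ_2)/6 = 11/15.

-0.4000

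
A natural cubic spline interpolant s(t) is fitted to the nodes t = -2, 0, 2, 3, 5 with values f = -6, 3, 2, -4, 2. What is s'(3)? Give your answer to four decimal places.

With m_i denoting the second derivative at x_i, h_i = 2, 2, 1, 2, and Δ_i = (y_(i+1) − y_i)/h_i = 9/2, -1/2, -6, 3:
  2·m_0 + 8·m_1 + 2·m_2 = 6(Δ_1 - Δ_0) = -30
  2·m_1 + 6·m_2 + 1·m_3 = 6(Δ_2 - Δ_1) = -33
  1·m_2 + 6·m_3 + 2·m_4 = 6(Δ_3 - Δ_2) = 54
Natural end conditions: m_0 = m_4 = 0.
Solving: m_0 = 0, m_1 = -273/128, m_2 = -207/32, m_3 = 645/64, m_4 = 0.
On [3, 5], s'(t) = b_3 + 2c_3·(t - 3) + 3d_3·(t - 3)² with b_3 = Δ_3 - h_3(2m_3 + m_4)/6 = -119/32, c_3 = m_3/2 = 645/128, d_3 = (m_4 - m_3)/(6h_3) = -215/256. So s'(3) = -119/32.

-3.7188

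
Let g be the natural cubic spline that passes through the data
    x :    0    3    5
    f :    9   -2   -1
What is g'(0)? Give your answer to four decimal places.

-4.9167

Write m_i for g''(x_i). With h_i = 3, 2 and divided differences Δ_i = -11/3, 1/2, the continuity of g' gives the tridiagonal system
  3·m_0 + 10·m_1 + 2·m_2 = 6(Δ_1 - Δ_0) = 25
Natural end conditions: m_0 = m_2 = 0.
Hence m_0 = 0, m_1 = 5/2, m_2 = 0.
On [0, 3], g'(x) = b_0 + 2c_0·x + 3d_0·x² with b_0 = Δ_0 - h_0(2m_0 + m_1)/6 = -59/12, c_0 = m_0/2 = 0, d_0 = (m_1 - m_0)/(6h_0) = 5/36. So g'(0) = -59/12.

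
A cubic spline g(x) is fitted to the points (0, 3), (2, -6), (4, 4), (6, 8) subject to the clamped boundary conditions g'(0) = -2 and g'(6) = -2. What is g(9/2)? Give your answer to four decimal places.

Write m_i for g''(x_i). With h_i = 2, 2, 2 and divided differences Δ_i = -9/2, 5, 2, the continuity of g' gives the tridiagonal system
  2·m_0 + 8·m_1 + 2·m_2 = 6(Δ_1 - Δ_0) = 57
  2·m_1 + 8·m_2 + 2·m_3 = 6(Δ_2 - Δ_1) = -18
Clamped end conditions give two more equations: 2h_0·m_0 + h_0·m_1 = 6(Δ_0 - g'(0)) = -15 and h_2·m_2 + 2h_2·m_3 = 6(g'(6) - Δ_2) = -24.
Hence m_0 = -89/10, m_1 = 103/10, m_2 = -19/5, m_3 = -41/10.
On [4, 6], g(x) = 4 + 59/10·(x - 4) - 19/10·(x - 4)² - 1/40·(x - 4)³.
With (x - 4) = 1/2: g(9/2) = 2071/320.

6.4719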